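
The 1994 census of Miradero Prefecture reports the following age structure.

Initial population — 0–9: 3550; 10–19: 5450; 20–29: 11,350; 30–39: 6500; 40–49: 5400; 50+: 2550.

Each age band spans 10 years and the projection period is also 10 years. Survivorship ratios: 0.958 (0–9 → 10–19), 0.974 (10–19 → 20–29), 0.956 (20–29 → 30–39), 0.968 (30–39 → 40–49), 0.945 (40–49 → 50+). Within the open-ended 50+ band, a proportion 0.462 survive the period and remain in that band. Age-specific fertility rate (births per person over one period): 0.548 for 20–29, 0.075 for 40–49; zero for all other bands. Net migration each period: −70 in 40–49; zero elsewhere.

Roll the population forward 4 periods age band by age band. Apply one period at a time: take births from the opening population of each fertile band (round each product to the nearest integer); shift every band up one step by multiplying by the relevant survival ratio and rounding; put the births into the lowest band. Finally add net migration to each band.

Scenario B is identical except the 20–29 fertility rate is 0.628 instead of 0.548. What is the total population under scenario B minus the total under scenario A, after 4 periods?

— Period 1 —
Births: 11350 * 0.548 = 6220 ; 5400 * 0.075 = 405 → total 6625
10–19: 3550 * 0.958 = 3401
20–29: 5450 * 0.974 = 5308
30–39: 11350 * 0.956 = 10851
40–49: 6500 * 0.968 = 6292
50+: 5400 * 0.945 + 2550 * 0.462 = 5103 + 1178 = 6281
Net migration: 40–49 − 70 → 6222
→ [6625, 3401, 5308, 10851, 6222, 6281]
— Period 2 —
Births: 5308 * 0.548 = 2909 ; 6222 * 0.075 = 467 → total 3376
10–19: 6625 * 0.958 = 6347
20–29: 3401 * 0.974 = 3313
30–39: 5308 * 0.956 = 5074
40–49: 10851 * 0.968 = 10504
50+: 6222 * 0.945 + 6281 * 0.462 = 5880 + 2902 = 8782
Net migration: 40–49 − 70 → 10434
→ [3376, 6347, 3313, 5074, 10434, 8782]
— Period 3 —
Births: 3313 * 0.548 = 1816 ; 10434 * 0.075 = 783 → total 2599
10–19: 3376 * 0.958 = 3234
20–29: 6347 * 0.974 = 6182
30–39: 3313 * 0.956 = 3167
40–49: 5074 * 0.968 = 4912
50+: 10434 * 0.945 + 8782 * 0.462 = 9860 + 4057 = 13917
Net migration: 40–49 − 70 → 4842
→ [2599, 3234, 6182, 3167, 4842, 13917]
— Period 4 —
Births: 6182 * 0.548 = 3388 ; 4842 * 0.075 = 363 → total 3751
10–19: 2599 * 0.958 = 2490
20–29: 3234 * 0.974 = 3150
30–39: 6182 * 0.956 = 5910
40–49: 3167 * 0.968 = 3066
50+: 4842 * 0.945 + 13917 * 0.462 = 4576 + 6430 = 11006
Net migration: 40–49 − 70 → 2996
→ [3751, 2490, 3150, 5910, 2996, 11006]
Scenario A total after 4 periods: 29303
Scenario B projection —
— Period 1 —
Births: 11350 * 0.628 = 7128 ; 5400 * 0.075 = 405 → total 7533
10–19: 3550 * 0.958 = 3401
20–29: 5450 * 0.974 = 5308
30–39: 11350 * 0.956 = 10851
40–49: 6500 * 0.968 = 6292
50+: 5400 * 0.945 + 2550 * 0.462 = 5103 + 1178 = 6281
Net migration: 40–49 − 70 → 6222
→ [7533, 3401, 5308, 10851, 6222, 6281]
— Period 2 —
Births: 5308 * 0.628 = 3333 ; 6222 * 0.075 = 467 → total 3800
10–19: 7533 * 0.958 = 7217
20–29: 3401 * 0.974 = 3313
30–39: 5308 * 0.956 = 5074
40–49: 10851 * 0.968 = 10504
50+: 6222 * 0.945 + 6281 * 0.462 = 5880 + 2902 = 8782
Net migration: 40–49 − 70 → 10434
→ [3800, 7217, 3313, 5074, 10434, 8782]
— Period 3 —
Births: 3313 * 0.628 = 2081 ; 10434 * 0.075 = 783 → total 2864
10–19: 3800 * 0.958 = 3640
20–29: 7217 * 0.974 = 7029
30–39: 3313 * 0.956 = 3167
40–49: 5074 * 0.968 = 4912
50+: 10434 * 0.945 + 8782 * 0.462 = 9860 + 4057 = 13917
Net migration: 40–49 − 70 → 4842
→ [2864, 3640, 7029, 3167, 4842, 13917]
— Period 4 —
Births: 7029 * 0.628 = 4414 ; 4842 * 0.075 = 363 → total 4777
10–19: 2864 * 0.958 = 2744
20–29: 3640 * 0.974 = 3545
30–39: 7029 * 0.956 = 6720
40–49: 3167 * 0.968 = 3066
50+: 4842 * 0.945 + 13917 * 0.462 = 4576 + 6430 = 11006
Net migration: 40–49 − 70 → 2996
→ [4777, 2744, 3545, 6720, 2996, 11006]
Scenario B total after 4 periods: 31788
Difference B − A = 31788 − 29303 = 2485

2485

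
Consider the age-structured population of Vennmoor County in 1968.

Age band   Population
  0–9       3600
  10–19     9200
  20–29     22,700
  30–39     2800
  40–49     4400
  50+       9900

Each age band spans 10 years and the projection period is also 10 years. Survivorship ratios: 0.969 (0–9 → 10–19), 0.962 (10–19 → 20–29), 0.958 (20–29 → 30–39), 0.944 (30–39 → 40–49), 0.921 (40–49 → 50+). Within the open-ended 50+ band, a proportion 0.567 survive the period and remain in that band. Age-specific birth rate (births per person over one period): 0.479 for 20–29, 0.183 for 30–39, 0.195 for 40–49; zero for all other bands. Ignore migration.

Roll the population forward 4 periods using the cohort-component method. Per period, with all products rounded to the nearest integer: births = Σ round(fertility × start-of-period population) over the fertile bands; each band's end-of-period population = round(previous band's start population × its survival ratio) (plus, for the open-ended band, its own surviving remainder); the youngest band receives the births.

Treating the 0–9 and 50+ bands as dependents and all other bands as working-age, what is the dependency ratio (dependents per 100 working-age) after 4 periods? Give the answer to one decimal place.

Call the groups 1 to 6, youngest first.
Period 1.
Births: 22700 * 0.479 = 10873, 2800 * 0.183 = 512, 4400 * 0.195 = 858 → 12243
Group 2: 3600 * 0.969 = 3488
Group 3: 9200 * 0.962 = 8850
Group 4: 22700 * 0.958 = 21747
Group 5: 2800 * 0.944 = 2643
Group 6: 4400 * 0.921 + 9900 * 0.567 = 4052 + 5613 = 9665
→ [12243, 3488, 8850, 21747, 2643, 9665]
Period 2.
Births: 8850 * 0.479 = 4239, 21747 * 0.183 = 3980, 2643 * 0.195 = 515 → 8734
Group 2: 12243 * 0.969 = 11863
Group 3: 3488 * 0.962 = 3355
Group 4: 8850 * 0.958 = 8478
Group 5: 21747 * 0.944 = 20529
Group 6: 2643 * 0.921 + 9665 * 0.567 = 2434 + 5480 = 7914
→ [8734, 11863, 3355, 8478, 20529, 7914]
Period 3.
Births: 3355 * 0.479 = 1607, 8478 * 0.183 = 1551, 20529 * 0.195 = 4003 → 7161
Group 2: 8734 * 0.969 = 8463
Group 3: 11863 * 0.962 = 11412
Group 4: 3355 * 0.958 = 3214
Group 5: 8478 * 0.944 = 8003
Group 6: 20529 * 0.921 + 7914 * 0.567 = 18907 + 4487 = 23394
→ [7161, 8463, 11412, 3214, 8003, 23394]
Period 4.
Births: 11412 * 0.479 = 5466, 3214 * 0.183 = 588, 8003 * 0.195 = 1561 → 7615
Group 2: 7161 * 0.969 = 6939
Group 3: 8463 * 0.962 = 8141
Group 4: 11412 * 0.958 = 10933
Group 5: 3214 * 0.944 = 3034
Group 6: 8003 * 0.921 + 23394 * 0.567 = 7371 + 13264 = 20635
→ [7615, 6939, 8141, 10933, 3034, 20635]
Dependents (band 0–9 + band 50+) = 7615 + 20635 = 28250; working-age = 29047; ratio = 28250/29047 × 100 = 97.3

97.3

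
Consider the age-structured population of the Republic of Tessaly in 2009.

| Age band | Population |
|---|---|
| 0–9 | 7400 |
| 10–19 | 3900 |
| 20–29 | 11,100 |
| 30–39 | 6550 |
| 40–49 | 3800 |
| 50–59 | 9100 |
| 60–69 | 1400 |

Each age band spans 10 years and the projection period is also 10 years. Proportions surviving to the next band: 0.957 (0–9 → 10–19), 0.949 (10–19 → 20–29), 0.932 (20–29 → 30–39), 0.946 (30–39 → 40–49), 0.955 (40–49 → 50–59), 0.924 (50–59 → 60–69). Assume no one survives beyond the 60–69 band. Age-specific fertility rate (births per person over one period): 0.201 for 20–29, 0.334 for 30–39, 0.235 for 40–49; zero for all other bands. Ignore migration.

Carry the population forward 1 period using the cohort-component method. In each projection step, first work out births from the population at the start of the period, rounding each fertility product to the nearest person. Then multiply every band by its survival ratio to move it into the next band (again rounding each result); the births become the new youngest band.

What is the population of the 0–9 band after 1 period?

Period 1.
Births: 11100 × 0.201 = 2231 ; 6550 × 0.334 = 2188 ; 3800 × 0.235 = 893 → 5312
10–19: 7400 × 0.957 = 7082
20–29: 3900 × 0.949 = 3701
30–39: 11100 × 0.932 = 10345
40–49: 6550 × 0.946 = 6196
50–59: 3800 × 0.955 = 3629
60–69: 9100 × 0.924 = 8408
Giving 5312 / 7082 / 3701 / 10345 / 6196 / 3629 / 8408.

5312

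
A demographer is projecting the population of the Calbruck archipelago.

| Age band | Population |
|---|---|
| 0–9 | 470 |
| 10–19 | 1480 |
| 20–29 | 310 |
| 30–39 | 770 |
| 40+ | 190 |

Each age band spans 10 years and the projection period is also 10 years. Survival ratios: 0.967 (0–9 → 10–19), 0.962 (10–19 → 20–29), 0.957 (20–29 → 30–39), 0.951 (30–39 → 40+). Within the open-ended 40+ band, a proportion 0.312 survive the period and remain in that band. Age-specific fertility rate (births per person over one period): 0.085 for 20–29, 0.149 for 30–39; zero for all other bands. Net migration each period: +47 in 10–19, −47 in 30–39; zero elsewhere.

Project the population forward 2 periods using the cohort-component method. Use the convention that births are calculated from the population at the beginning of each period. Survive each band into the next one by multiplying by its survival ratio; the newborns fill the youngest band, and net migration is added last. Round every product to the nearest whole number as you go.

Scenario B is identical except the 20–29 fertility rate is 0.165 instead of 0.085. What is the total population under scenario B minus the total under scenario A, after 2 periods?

Call the groups 1 to 5, youngest first.
Period 1:
Births: 310 × 0.085 = 26  |  770 × 0.149 = 115 ⇒ total 141
Group 2: 470 × 0.967 = 454
Group 3: 1480 × 0.962 = 1424
Group 4: 310 × 0.957 = 297
Group 5: 770 × 0.951 + 190 × 0.312 = 732 + 59 = 791
Net migration: Group 2 + 47 → 501; Group 4 − 47 → 250
Giving 141 / 501 / 1424 / 250 / 791.
Period 2:
Births: 1424 × 0.085 = 121  |  250 × 0.149 = 37 ⇒ total 158
Group 2: 141 × 0.967 = 136
Group 3: 501 × 0.962 = 482
Group 4: 1424 × 0.957 = 1363
Group 5: 250 × 0.951 + 791 × 0.312 = 238 + 247 = 485
Net migration: Group 2 + 47 → 183; Group 4 − 47 → 1316
Giving 158 / 183 / 482 / 1316 / 485.
Scenario A total after 2 periods: 2624
Scenario B projection —
Period 1:
Births: 310 × 0.165 = 51  |  770 × 0.149 = 115 ⇒ total 166
Group 2: 470 × 0.967 = 454
Group 3: 1480 × 0.962 = 1424
Group 4: 310 × 0.957 = 297
Group 5: 770 × 0.951 + 190 × 0.312 = 732 + 59 = 791
Net migration: Group 2 + 47 → 501; Group 4 − 47 → 250
Giving 166 / 501 / 1424 / 250 / 791.
Period 2:
Births: 1424 × 0.165 = 235  |  250 × 0.149 = 37 ⇒ total 272
Group 2: 166 × 0.967 = 161
Group 3: 501 × 0.962 = 482
Group 4: 1424 × 0.957 = 1363
Group 5: 250 × 0.951 + 791 × 0.312 = 238 + 247 = 485
Net migration: Group 2 + 47 → 208; Group 4 − 47 → 1316
Giving 272 / 208 / 482 / 1316 / 485.
Scenario B total after 2 periods: 2763
Difference B − A = 2763 − 2624 = 139

139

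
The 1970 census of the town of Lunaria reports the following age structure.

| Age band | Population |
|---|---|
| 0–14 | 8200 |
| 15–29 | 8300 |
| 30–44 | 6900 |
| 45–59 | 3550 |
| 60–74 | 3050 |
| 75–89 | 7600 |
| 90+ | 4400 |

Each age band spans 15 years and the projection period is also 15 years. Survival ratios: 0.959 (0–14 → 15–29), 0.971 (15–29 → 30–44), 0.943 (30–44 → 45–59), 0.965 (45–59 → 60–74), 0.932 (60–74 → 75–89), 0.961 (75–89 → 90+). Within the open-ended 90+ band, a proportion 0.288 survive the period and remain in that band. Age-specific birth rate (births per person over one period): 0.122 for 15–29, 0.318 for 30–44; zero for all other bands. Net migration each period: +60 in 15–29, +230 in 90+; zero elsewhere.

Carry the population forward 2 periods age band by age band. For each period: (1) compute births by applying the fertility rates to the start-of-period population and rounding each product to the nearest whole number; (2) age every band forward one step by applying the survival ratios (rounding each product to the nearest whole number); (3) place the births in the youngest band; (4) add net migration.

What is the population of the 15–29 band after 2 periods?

3136

After projecting period 1:
Births: 8300 × 0.122 = 1013, 6900 × 0.318 = 2194 ⇒ total 3207
15–29: 8200 × 0.959 = 7864
30–44: 8300 × 0.971 = 8059
45–59: 6900 × 0.943 = 6507
60–74: 3550 × 0.965 = 3426
75–89: 3050 × 0.932 = 2843
90+: 7600 × 0.961 + 4400 × 0.288 = 7304 + 1267 = 8571
Net migration: 15–29 + 60 → 7924; 90+ + 230 → 8801
Giving 3207 / 7924 / 8059 / 6507 / 3426 / 2843 / 8801.
After projecting period 2:
Births: 7924 × 0.122 = 967, 8059 × 0.318 = 2563 ⇒ total 3530
15–29: 3207 × 0.959 = 3076
30–44: 7924 × 0.971 = 7694
45–59: 8059 × 0.943 = 7600
60–74: 6507 × 0.965 = 6279
75–89: 3426 × 0.932 = 3193
90+: 2843 × 0.961 + 8801 × 0.288 = 2732 + 2535 = 5267
Net migration: 15–29 + 60 → 3136; 90+ + 230 → 5497
Giving 3530 / 3136 / 7694 / 7600 / 6279 / 3193 / 5497.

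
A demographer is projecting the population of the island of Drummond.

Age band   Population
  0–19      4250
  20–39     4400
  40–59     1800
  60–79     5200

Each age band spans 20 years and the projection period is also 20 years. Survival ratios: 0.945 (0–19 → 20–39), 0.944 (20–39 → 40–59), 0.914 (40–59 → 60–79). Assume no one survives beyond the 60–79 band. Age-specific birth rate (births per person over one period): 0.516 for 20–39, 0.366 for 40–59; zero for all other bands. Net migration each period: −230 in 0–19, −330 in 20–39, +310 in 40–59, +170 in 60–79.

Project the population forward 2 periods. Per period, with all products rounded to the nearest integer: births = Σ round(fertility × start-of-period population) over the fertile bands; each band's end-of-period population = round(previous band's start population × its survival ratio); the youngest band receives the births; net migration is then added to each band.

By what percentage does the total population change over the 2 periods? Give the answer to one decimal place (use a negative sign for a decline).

After projecting period 1:
Births: 4400 × 0.516 = 2270 ; 1800 × 0.366 = 659 — total 2929
20–39: 4250 × 0.945 = 4016
40–59: 4400 × 0.944 = 4154
60–79: 1800 × 0.914 = 1645
Net migration: 0–19 − 230 → 2699; 20–39 − 330 → 3686; 40–59 + 310 → 4464; 60–79 + 170 → 1815
→ [2699, 3686, 4464, 1815]
After projecting period 2:
Births: 3686 × 0.516 = 1902 ; 4464 × 0.366 = 1634 — total 3536
20–39: 2699 × 0.945 = 2551
40–59: 3686 × 0.944 = 3480
60–79: 4464 × 0.914 = 4080
Net migration: 0–19 − 230 → 3306; 20–39 − 330 → 2221; 40–59 + 310 → 3790; 60–79 + 170 → 4250
→ [3306, 2221, 3790, 4250]
Total: 15650 → 13567; change = -2083; percentage change = -13.3%

-13.3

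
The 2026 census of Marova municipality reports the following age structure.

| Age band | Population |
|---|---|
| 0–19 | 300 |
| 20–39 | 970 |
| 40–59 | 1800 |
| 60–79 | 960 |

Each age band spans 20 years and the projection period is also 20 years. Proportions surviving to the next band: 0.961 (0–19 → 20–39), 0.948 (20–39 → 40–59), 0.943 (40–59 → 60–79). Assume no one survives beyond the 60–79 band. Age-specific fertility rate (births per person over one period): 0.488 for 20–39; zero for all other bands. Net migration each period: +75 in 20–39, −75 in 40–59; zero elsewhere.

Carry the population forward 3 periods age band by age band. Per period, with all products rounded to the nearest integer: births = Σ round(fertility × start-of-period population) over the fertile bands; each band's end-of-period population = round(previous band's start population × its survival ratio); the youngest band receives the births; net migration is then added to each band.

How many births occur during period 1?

Call the groups 1 to 4, youngest first.
[period 1]
Births: 970 × 0.488 = 473
Group 2: 300 × 0.961 = 288
Group 3: 970 × 0.948 = 920
Group 4: 1800 × 0.943 = 1697
Net migration: Group 2 + 75 → 363; Group 3 − 75 → 845
End of period: [473, 363, 845, 1697]

473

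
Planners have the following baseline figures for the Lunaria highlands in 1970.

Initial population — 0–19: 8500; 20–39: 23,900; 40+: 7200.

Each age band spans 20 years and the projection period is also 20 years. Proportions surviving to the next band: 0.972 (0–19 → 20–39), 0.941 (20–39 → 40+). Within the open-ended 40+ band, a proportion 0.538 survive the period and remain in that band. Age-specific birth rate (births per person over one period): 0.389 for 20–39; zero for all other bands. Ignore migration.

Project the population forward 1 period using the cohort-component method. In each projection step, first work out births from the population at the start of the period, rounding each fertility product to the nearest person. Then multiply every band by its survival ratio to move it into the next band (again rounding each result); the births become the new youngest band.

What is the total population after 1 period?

43923

After projecting period 1:
Births: 23900 × 0.389 = 9297
20–39: 8500 × 0.972 = 8262
40+: 23900 × 0.941 + 7200 × 0.538 = 22490 + 3874 = 26364
End of period: [9297, 8262, 26364]
Total after period 1: 9297 + 8262 + 26364 = 43923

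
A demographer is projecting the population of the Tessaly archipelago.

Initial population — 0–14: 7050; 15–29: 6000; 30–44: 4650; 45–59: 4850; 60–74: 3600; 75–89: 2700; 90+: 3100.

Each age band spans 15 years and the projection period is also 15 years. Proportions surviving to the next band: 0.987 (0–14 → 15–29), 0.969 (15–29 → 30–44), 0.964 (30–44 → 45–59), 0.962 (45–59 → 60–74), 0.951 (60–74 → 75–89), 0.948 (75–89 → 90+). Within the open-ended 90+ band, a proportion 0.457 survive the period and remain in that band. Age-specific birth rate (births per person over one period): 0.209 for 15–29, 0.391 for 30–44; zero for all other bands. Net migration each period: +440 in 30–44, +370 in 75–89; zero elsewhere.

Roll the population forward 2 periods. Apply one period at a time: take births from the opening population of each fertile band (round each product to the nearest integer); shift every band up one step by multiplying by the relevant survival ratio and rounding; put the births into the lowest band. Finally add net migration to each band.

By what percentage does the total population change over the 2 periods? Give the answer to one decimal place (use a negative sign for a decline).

8.5

(Bands numbered youngest = 1 to oldest = 7.)
Period 1:
Births: 6000 × 0.209 = 1254 ; 4650 × 0.391 = 1818 → total 3072
Band 2: 7050 × 0.987 = 6958
Band 3: 6000 × 0.969 = 5814
Band 4: 4650 × 0.964 = 4483
Band 5: 4850 × 0.962 = 4666
Band 6: 3600 × 0.951 = 3424
Band 7: 2700 × 0.948 + 3100 × 0.457 = 2560 + 1417 = 3977
Net migration: Band 3 + 440 → 6254; Band 6 + 370 → 3794
→ [3072, 6958, 6254, 4483, 4666, 3794, 3977]
Period 2:
Births: 6958 × 0.209 = 1454 ; 6254 × 0.391 = 2445 → total 3899
Band 2: 3072 × 0.987 = 3032
Band 3: 6958 × 0.969 = 6742
Band 4: 6254 × 0.964 = 6029
Band 5: 4483 × 0.962 = 4313
Band 6: 4666 × 0.951 = 4437
Band 7: 3794 × 0.948 + 3977 × 0.457 = 3597 + 1817 = 5414
Net migration: Band 3 + 440 → 7182; Band 6 + 370 → 4807
→ [3899, 3032, 7182, 6029, 4313, 4807, 5414]
Total: 31950 → 34676; change = 2726; percentage change = 8.5%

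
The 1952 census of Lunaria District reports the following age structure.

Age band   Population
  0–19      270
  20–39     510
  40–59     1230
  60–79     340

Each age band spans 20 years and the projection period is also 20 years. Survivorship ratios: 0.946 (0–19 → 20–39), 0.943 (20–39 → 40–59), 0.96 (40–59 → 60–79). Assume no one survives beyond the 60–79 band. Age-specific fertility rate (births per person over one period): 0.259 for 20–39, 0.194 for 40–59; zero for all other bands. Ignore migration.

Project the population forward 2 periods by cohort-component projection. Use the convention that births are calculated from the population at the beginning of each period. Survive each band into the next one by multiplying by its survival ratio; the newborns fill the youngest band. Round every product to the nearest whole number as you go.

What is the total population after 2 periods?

Period 1:
Births: 510 * 0.259 = 132 ; 1230 * 0.194 = 239 ⇒ total 371
20–39: 270 * 0.946 = 255
40–59: 510 * 0.943 = 481
60–79: 1230 * 0.96 = 1181
Population now: 0–19=371, 20–39=255, 40–59=481, 60–79=1181
Period 2:
Births: 255 * 0.259 = 66 ; 481 * 0.194 = 93 ⇒ total 159
20–39: 371 * 0.946 = 351
40–59: 255 * 0.943 = 240
60–79: 481 * 0.96 = 462
Population now: 0–19=159, 20–39=351, 40–59=240, 60–79=462
Total after period 2: 159 + 351 + 240 + 462 = 1212

1212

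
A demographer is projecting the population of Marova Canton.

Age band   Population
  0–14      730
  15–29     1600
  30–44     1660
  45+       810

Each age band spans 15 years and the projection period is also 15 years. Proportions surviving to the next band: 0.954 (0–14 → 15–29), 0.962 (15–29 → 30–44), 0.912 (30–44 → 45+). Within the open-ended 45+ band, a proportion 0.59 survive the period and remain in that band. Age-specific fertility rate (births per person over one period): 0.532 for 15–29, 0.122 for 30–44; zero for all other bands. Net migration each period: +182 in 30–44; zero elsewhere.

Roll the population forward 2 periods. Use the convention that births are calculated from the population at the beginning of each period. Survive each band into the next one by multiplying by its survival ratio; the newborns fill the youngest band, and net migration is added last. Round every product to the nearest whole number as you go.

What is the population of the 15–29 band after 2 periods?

Period 1.
Births: 1600 × 0.532 = 851, 1660 × 0.122 = 203 → 1054
15–29: 730 × 0.954 = 696
30–44: 1600 × 0.962 = 1539
45+: 1660 × 0.912 + 810 × 0.59 = 1514 + 478 = 1992
Net migration: 30–44 + 182 → 1721
→ [1054, 696, 1721, 1992]
Period 2.
Births: 696 × 0.532 = 370, 1721 × 0.122 = 210 → 580
15–29: 1054 × 0.954 = 1006
30–44: 696 × 0.962 = 670
45+: 1721 × 0.912 + 1992 × 0.59 = 1570 + 1175 = 2745
Net migration: 30–44 + 182 → 852
→ [580, 1006, 852, 2745]

1006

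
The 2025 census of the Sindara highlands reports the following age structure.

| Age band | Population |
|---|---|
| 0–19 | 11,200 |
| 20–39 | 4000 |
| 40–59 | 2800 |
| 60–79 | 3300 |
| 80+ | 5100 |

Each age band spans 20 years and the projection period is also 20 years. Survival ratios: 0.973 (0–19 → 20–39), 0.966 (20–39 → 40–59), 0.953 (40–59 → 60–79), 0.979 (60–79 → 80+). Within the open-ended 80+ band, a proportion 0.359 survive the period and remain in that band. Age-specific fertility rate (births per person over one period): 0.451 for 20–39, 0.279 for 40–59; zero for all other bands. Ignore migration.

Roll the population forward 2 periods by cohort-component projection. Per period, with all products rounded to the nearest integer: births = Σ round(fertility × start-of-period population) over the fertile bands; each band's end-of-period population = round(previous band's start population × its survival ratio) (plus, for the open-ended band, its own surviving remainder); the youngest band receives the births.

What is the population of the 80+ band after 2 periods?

4429

[period 1]
Births: 4000 × 0.451 = 1804  |  2800 × 0.279 = 781 — total 2585
20–39: 11200 × 0.973 = 10898
40–59: 4000 × 0.966 = 3864
60–79: 2800 × 0.953 = 2668
80+: 3300 × 0.979 + 5100 × 0.359 = 3231 + 1831 = 5062
End of period: [2585, 10898, 3864, 2668, 5062]
[period 2]
Births: 10898 × 0.451 = 4915  |  3864 × 0.279 = 1078 — total 5993
20–39: 2585 × 0.973 = 2515
40–59: 10898 × 0.966 = 10527
60–79: 3864 × 0.953 = 3682
80+: 2668 × 0.979 + 5062 × 0.359 = 2612 + 1817 = 4429
End of period: [5993, 2515, 10527, 3682, 4429]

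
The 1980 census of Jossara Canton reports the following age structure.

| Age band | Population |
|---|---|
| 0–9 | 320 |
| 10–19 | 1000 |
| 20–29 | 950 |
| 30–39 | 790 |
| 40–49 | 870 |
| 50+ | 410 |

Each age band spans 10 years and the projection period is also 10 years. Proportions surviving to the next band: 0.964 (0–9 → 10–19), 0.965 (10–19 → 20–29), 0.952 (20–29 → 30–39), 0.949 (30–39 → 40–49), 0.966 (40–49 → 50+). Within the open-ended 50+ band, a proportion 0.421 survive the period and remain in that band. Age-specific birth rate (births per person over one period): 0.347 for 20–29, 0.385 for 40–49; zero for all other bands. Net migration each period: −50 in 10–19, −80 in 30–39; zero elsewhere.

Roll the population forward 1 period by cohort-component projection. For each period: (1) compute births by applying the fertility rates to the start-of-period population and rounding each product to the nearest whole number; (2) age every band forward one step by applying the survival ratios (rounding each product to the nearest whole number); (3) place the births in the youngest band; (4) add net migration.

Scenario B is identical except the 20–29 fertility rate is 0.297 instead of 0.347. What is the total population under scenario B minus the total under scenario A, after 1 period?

-48

After projecting period 1:
Births: 950 × 0.347 = 330  |  870 × 0.385 = 335 ⇒ total 665
10–19: 320 × 0.964 = 308
20–29: 1000 × 0.965 = 965
30–39: 950 × 0.952 = 904
40–49: 790 × 0.949 = 750
50+: 870 × 0.966 + 410 × 0.421 = 840 + 173 = 1013
Net migration: 10–19 − 50 → 258; 30–39 − 80 → 824
Giving 665 / 258 / 965 / 824 / 750 / 1013.
Scenario A total after 1 period: 4475
Scenario B projection —
After projecting period 1:
Births: 950 × 0.297 = 282  |  870 × 0.385 = 335 ⇒ total 617
10–19: 320 × 0.964 = 308
20–29: 1000 × 0.965 = 965
30–39: 950 × 0.952 = 904
40–49: 790 × 0.949 = 750
50+: 870 × 0.966 + 410 × 0.421 = 840 + 173 = 1013
Net migration: 10–19 − 50 → 258; 30–39 − 80 → 824
Giving 617 / 258 / 965 / 824 / 750 / 1013.
Scenario B total after 1 period: 4427
Difference B − A = 4427 − 4475 = -48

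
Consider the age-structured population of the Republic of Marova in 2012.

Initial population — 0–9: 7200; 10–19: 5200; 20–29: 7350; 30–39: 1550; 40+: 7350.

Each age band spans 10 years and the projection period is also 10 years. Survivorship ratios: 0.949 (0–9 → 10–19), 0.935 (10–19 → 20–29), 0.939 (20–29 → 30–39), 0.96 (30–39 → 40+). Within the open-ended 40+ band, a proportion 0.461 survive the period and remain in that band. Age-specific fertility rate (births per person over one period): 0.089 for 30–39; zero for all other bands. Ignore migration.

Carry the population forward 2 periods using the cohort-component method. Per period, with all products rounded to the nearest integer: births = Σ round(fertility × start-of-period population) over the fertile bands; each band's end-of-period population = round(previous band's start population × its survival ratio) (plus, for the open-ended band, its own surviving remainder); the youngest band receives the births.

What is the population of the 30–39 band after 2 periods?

4565

(Bands numbered youngest = 1 to oldest = 5.)
Period 1:
Births: 1550 × 0.089 = 138
Band 2: 7200 × 0.949 = 6833
Band 3: 5200 × 0.935 = 4862
Band 4: 7350 × 0.939 = 6902
Band 5: 1550 × 0.96 + 7350 × 0.461 = 1488 + 3388 = 4876
End of period: [138, 6833, 4862, 6902, 4876]
Period 2:
Births: 6902 × 0.089 = 614
Band 2: 138 × 0.949 = 131
Band 3: 6833 × 0.935 = 6389
Band 4: 4862 × 0.939 = 4565
Band 5: 6902 × 0.96 + 4876 × 0.461 = 6626 + 2248 = 8874
End of period: [614, 131, 6389, 4565, 8874]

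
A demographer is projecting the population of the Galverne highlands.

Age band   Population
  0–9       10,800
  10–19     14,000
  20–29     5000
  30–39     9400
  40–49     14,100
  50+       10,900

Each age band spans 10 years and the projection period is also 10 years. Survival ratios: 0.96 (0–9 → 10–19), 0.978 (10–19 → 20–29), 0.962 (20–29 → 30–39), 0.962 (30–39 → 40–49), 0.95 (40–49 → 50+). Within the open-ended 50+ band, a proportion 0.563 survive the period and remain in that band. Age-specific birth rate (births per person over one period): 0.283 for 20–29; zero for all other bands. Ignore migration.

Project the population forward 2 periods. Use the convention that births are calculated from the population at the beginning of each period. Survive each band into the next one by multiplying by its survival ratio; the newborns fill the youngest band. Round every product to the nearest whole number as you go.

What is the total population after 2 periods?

52760

Period 1.
Births: 5000 × 0.283 = 1415
10–19: 10800 × 0.96 = 10368
20–29: 14000 × 0.978 = 13692
30–39: 5000 × 0.962 = 4810
40–49: 9400 × 0.962 = 9043
50+: 14100 × 0.95 + 10900 × 0.563 = 13395 + 6137 = 19532
Giving 1415 / 10368 / 13692 / 4810 / 9043 / 19532.
Period 2.
Births: 13692 × 0.283 = 3875
10–19: 1415 × 0.96 = 1358
20–29: 10368 × 0.978 = 10140
30–39: 13692 × 0.962 = 13172
40–49: 4810 × 0.962 = 4627
50+: 9043 × 0.95 + 19532 × 0.563 = 8591 + 10997 = 19588
Giving 3875 / 1358 / 10140 / 13172 / 4627 / 19588.
Total after period 2: 3875 + 1358 + 10140 + 13172 + 4627 + 19588 = 52760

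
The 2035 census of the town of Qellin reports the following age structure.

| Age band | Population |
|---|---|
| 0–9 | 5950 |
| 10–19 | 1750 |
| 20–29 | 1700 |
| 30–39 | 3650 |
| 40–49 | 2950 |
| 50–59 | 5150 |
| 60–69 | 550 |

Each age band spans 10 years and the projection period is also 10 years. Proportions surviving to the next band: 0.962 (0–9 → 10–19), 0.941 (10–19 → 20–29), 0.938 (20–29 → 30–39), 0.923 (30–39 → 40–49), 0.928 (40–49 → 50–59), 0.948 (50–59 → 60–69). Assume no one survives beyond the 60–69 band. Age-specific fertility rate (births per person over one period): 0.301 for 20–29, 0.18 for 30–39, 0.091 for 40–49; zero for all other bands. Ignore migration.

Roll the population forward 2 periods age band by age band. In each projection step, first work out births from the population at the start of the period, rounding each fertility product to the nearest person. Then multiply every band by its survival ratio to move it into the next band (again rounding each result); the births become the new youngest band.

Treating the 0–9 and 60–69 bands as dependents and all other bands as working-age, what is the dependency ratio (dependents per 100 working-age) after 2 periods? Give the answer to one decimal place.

Numbering the groups 1..7 from youngest to oldest:
— Period 1 —
Births: 1700 × 0.301 = 512, 3650 × 0.18 = 657, 2950 × 0.091 = 268 → total 1437
Group 2: 5950 × 0.962 = 5724
Group 3: 1750 × 0.941 = 1647
Group 4: 1700 × 0.938 = 1595
Group 5: 3650 × 0.923 = 3369
Group 6: 2950 × 0.928 = 2738
Group 7: 5150 × 0.948 = 4882
→ [1437, 5724, 1647, 1595, 3369, 2738, 4882]
— Period 2 —
Births: 1647 × 0.301 = 496, 1595 × 0.18 = 287, 3369 × 0.091 = 307 → total 1090
Group 2: 1437 × 0.962 = 1382
Group 3: 5724 × 0.941 = 5386
Group 4: 1647 × 0.938 = 1545
Group 5: 1595 × 0.923 = 1472
Group 6: 3369 × 0.928 = 3126
Group 7: 2738 × 0.948 = 2596
→ [1090, 1382, 5386, 1545, 1472, 3126, 2596]
Dependents (band 0–9 + band 60–69) = 1090 + 2596 = 3686; working-age = 12911; ratio = 3686/12911 × 100 = 28.5

28.5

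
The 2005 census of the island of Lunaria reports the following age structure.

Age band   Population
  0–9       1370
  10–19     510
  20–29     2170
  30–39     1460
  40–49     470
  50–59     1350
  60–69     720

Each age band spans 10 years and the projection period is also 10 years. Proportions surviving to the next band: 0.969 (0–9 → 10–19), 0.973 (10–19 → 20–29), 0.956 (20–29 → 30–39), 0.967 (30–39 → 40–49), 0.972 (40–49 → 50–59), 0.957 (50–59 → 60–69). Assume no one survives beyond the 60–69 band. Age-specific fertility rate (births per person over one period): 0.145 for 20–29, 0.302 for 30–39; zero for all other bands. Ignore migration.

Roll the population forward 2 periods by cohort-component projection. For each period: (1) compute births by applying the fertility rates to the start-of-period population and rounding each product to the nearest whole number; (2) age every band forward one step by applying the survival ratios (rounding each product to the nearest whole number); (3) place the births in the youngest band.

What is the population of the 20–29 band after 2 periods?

1292

Numbering the bands 1..7 from youngest to oldest:
Period 1:
Births: 2170 × 0.145 = 315 ; 1460 × 0.302 = 441 ⇒ total 756
Band 2: 1370 × 0.969 = 1328
Band 3: 510 × 0.973 = 496
Band 4: 2170 × 0.956 = 2075
Band 5: 1460 × 0.967 = 1412
Band 6: 470 × 0.972 = 457
Band 7: 1350 × 0.957 = 1292
Population now: 0–9=756, 10–19=1328, 20–29=496, 30–39=2075, 40–49=1412, 50–59=457, 60–69=1292
Period 2:
Births: 496 × 0.145 = 72 ; 2075 × 0.302 = 627 ⇒ total 699
Band 2: 756 × 0.969 = 733
Band 3: 1328 × 0.973 = 1292
Band 4: 496 × 0.956 = 474
Band 5: 2075 × 0.967 = 2007
Band 6: 1412 × 0.972 = 1372
Band 7: 457 × 0.957 = 437
Population now: 0–9=699, 10–19=733, 20–29=1292, 30–39=474, 40–49=2007, 50–59=1372, 60–69=437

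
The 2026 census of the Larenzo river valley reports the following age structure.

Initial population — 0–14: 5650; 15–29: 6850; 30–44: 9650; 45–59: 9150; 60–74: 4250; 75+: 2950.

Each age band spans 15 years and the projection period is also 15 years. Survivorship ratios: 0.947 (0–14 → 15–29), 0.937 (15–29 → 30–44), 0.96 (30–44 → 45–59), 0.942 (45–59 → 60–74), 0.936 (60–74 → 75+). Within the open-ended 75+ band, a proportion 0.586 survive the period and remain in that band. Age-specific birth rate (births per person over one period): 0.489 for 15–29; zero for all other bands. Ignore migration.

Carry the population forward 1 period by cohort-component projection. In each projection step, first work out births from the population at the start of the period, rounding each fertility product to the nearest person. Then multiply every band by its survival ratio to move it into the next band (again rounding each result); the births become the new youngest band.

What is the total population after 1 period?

38709

(Groups numbered youngest = 1 to oldest = 6.)
Period 1.
Births: 6850 × 0.489 = 3350
Group 2: 5650 × 0.947 = 5351
Group 3: 6850 × 0.937 = 6418
Group 4: 9650 × 0.96 = 9264
Group 5: 9150 × 0.942 = 8619
Group 6: 4250 × 0.936 + 2950 × 0.586 = 3978 + 1729 = 5707
End of period: [3350, 5351, 6418, 9264, 8619, 5707]
Total after period 1: 3350 + 5351 + 6418 + 9264 + 8619 + 5707 = 38709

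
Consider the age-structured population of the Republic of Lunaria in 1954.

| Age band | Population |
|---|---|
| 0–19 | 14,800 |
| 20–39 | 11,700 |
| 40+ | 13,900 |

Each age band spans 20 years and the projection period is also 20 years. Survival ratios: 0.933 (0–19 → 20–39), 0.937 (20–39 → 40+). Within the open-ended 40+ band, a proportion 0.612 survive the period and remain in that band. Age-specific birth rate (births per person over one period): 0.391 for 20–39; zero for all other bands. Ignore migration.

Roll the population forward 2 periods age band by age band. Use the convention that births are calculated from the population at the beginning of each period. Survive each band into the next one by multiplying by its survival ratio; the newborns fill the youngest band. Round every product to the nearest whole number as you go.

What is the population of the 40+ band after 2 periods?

[period 1]
Births: 11700 * 0.391 = 4575
20–39: 14800 * 0.933 = 13808
40+: 11700 * 0.937 + 13900 * 0.612 = 10963 + 8507 = 19470
End of period: [4575, 13808, 19470]
[period 2]
Births: 13808 * 0.391 = 5399
20–39: 4575 * 0.933 = 4268
40+: 13808 * 0.937 + 19470 * 0.612 = 12938 + 11916 = 24854
End of period: [5399, 4268, 24854]

24854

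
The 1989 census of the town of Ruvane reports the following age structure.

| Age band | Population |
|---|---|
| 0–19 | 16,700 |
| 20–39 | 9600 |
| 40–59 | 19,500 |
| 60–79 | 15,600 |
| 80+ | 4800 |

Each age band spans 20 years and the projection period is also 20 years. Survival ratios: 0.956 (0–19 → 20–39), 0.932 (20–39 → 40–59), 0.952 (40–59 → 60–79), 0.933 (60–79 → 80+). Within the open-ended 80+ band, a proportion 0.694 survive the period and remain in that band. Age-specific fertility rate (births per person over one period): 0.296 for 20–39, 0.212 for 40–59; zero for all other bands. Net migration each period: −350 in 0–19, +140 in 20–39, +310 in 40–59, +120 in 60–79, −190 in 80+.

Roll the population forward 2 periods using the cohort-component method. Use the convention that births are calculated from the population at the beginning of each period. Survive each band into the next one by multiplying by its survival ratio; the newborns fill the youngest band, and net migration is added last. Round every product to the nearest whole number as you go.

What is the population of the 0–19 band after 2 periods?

6379

Period 1:
Births: 9600 × 0.296 = 2842, 19500 × 0.212 = 4134 ⇒ total 6976
20–39: 16700 × 0.956 = 15965
40–59: 9600 × 0.932 = 8947
60–79: 19500 × 0.952 = 18564
80+: 15600 × 0.933 + 4800 × 0.694 = 14555 + 3331 = 17886
Net migration: 0–19 − 350 → 6626; 20–39 + 140 → 16105; 40–59 + 310 → 9257; 60–79 + 120 → 18684; 80+ − 190 → 17696
Giving 6626 / 16105 / 9257 / 18684 / 17696.
Period 2:
Births: 16105 × 0.296 = 4767, 9257 × 0.212 = 1962 ⇒ total 6729
20–39: 6626 × 0.956 = 6334
40–59: 16105 × 0.932 = 15010
60–79: 9257 × 0.952 = 8813
80+: 18684 × 0.933 + 17696 × 0.694 = 17432 + 12281 = 29713
Net migration: 0–19 − 350 → 6379; 20–39 + 140 → 6474; 40–59 + 310 → 15320; 60–79 + 120 → 8933; 80+ − 190 → 29523
Giving 6379 / 6474 / 15320 / 8933 / 29523.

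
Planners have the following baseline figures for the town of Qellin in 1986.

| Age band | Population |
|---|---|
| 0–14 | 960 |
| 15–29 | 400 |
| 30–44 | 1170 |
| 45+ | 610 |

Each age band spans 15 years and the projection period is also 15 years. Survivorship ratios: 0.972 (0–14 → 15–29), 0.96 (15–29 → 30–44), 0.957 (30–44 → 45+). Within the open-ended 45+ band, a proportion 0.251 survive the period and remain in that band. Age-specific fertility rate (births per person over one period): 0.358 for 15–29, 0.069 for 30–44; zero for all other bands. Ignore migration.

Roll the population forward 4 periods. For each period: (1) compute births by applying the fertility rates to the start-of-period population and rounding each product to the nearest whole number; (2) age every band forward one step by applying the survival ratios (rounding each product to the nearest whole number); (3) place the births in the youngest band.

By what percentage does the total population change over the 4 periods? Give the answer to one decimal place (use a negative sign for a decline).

Numbering the bands 1..4 from youngest to oldest:
Period 1.
Births: 400 × 0.358 = 143, 1170 × 0.069 = 81 → total 224
Band 2: 960 × 0.972 = 933
Band 3: 400 × 0.96 = 384
Band 4: 1170 × 0.957 + 610 × 0.251 = 1120 + 153 = 1273
End of period: [224, 933, 384, 1273]
Period 2.
Births: 933 × 0.358 = 334, 384 × 0.069 = 26 → total 360
Band 2: 224 × 0.972 = 218
Band 3: 933 × 0.96 = 896
Band 4: 384 × 0.957 + 1273 × 0.251 = 367 + 320 = 687
End of period: [360, 218, 896, 687]
Period 3.
Births: 218 × 0.358 = 78, 896 × 0.069 = 62 → total 140
Band 2: 360 × 0.972 = 350
Band 3: 218 × 0.96 = 209
Band 4: 896 × 0.957 + 687 × 0.251 = 857 + 172 = 1029
End of period: [140, 350, 209, 1029]
Period 4.
Births: 350 × 0.358 = 125, 209 × 0.069 = 14 → total 139
Band 2: 140 × 0.972 = 136
Band 3: 350 × 0.96 = 336
Band 4: 209 × 0.957 + 1029 × 0.251 = 200 + 258 = 458
End of period: [139, 136, 336, 458]
Total: 3140 → 1069; change = -2071; percentage change = -66.0%

-66.0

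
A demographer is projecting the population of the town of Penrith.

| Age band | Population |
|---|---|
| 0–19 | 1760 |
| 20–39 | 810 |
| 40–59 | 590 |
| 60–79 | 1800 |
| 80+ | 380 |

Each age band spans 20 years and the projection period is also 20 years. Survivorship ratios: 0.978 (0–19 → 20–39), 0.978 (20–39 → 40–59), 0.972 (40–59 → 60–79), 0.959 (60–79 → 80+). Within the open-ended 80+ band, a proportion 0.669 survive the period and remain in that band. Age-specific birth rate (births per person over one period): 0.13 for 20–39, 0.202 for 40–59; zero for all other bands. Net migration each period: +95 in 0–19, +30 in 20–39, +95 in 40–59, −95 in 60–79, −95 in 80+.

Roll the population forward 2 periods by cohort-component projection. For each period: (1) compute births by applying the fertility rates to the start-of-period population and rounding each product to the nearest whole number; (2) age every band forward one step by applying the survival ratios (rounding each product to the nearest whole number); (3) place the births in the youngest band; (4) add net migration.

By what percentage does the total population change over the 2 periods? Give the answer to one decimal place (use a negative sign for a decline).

-5.6

(Bands numbered youngest = 1 to oldest = 5.)
[period 1]
Births: 810 × 0.13 = 105 ; 590 × 0.202 = 119 → total 224
Band 2: 1760 × 0.978 = 1721
Band 3: 810 × 0.978 = 792
Band 4: 590 × 0.972 = 573
Band 5: 1800 × 0.959 + 380 × 0.669 = 1726 + 254 = 1980
Net migration: Band 1 + 95 → 319; Band 2 + 30 → 1751; Band 3 + 95 → 887; Band 4 − 95 → 478; Band 5 − 95 → 1885
End of period: [319, 1751, 887, 478, 1885]
[period 2]
Births: 1751 × 0.13 = 228 ; 887 × 0.202 = 179 → total 407
Band 2: 319 × 0.978 = 312
Band 3: 1751 × 0.978 = 1712
Band 4: 887 × 0.972 = 862
Band 5: 478 × 0.959 + 1885 × 0.669 = 458 + 1261 = 1719
Net migration: Band 1 + 95 → 502; Band 2 + 30 → 342; Band 3 + 95 → 1807; Band 4 − 95 → 767; Band 5 − 95 → 1624
End of period: [502, 342, 1807, 767, 1624]
Total: 5340 → 5042; change = -298; percentage change = -5.6%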